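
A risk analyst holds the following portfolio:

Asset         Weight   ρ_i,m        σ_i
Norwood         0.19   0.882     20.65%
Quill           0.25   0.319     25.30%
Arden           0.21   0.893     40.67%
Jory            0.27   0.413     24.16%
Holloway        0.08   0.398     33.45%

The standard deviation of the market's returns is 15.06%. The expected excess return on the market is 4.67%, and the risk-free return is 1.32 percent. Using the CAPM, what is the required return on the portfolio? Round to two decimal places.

β_Norwood = 0.882 × 20.65% / 15.06% = 1.2094
β_Quill = 0.319 × 25.30% / 15.06% = 0.5359
β_Arden = 0.893 × 40.67% / 15.06% = 2.4116
β_Jory = 0.413 × 24.16% / 15.06% = 0.6626
β_Holloway = 0.398 × 33.45% / 15.06% = 0.8840
β_P = Σ w_i β_i = 0.19×1.2094 + 0.25×0.5359 + 0.21×2.4116 + 0.27×0.6626 + 0.08×0.8840 = 1.1198
E(R_P) = R_f + β_P × MRP = 1.32% + 1.1198 × 4.67% = 6.55%

6.55%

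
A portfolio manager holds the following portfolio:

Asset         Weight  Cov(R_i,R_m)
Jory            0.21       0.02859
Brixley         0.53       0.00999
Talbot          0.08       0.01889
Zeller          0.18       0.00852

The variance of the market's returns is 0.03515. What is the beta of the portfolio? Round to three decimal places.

β_Jory = 0.02859 / 0.03515 = 0.8134
β_Brixley = 0.00999 / 0.03515 = 0.2842
β_Talbot = 0.01889 / 0.03515 = 0.5374
β_Zeller = 0.00852 / 0.03515 = 0.2424
β_P = Σ w_i β_i = 0.21×0.8134 + 0.53×0.2842 + 0.08×0.5374 + 0.18×0.2424 = 0.4081

0.408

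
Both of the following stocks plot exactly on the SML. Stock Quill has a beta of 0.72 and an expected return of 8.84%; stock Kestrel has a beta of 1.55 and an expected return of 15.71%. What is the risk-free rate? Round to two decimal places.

2.88%

Both satisfy E(R) = R_f + β·MRP, so the slope of the SML is
MRP = (15.71% − 8.84%) / (1.55 − 0.72) = 6.87% / 0.83 = 8.2771%
R_f = E(R_Quill) − β_Quill·MRP = 8.84% − 0.72 × 8.2771% = 2.8805%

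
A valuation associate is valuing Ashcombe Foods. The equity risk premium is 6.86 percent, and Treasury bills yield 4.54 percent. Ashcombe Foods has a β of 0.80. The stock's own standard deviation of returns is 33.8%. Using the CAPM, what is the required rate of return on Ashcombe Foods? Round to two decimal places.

10.03%

E(R) = R_f + β × MRP = 4.54% + 0.80 × 6.86% = 10.03%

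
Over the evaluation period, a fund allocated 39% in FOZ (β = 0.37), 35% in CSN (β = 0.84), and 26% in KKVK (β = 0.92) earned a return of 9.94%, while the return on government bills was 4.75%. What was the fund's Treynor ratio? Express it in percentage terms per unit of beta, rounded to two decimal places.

β_P = 0.39×0.37 + 0.35×0.84 + 0.26×0.92 = 0.6775
Treynor = (R_P − R_f) / β_P = (9.94% − 4.75%) / 0.6775 = 5.19% / 0.6775 = 7.66%

7.66%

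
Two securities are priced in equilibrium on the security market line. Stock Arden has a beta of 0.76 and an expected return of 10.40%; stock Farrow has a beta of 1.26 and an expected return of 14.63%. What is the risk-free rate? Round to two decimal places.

Both satisfy E(R) = R_f + β·MRP, so the slope of the SML is
MRP = (14.63% − 10.40%) / (1.26 − 0.76) = 4.23% / 0.50 = 8.4600%
R_f = E(R_Arden) − β_Arden·MRP = 10.40% − 0.76 × 8.4600% = 3.9704%

3.97%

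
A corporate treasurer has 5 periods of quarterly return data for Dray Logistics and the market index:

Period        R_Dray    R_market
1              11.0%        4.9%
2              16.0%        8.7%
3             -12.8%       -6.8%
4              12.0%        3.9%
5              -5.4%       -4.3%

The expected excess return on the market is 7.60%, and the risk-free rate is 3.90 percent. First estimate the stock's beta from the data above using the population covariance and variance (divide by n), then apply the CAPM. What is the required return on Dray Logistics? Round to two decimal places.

18.24%

Mean R_i = (11.0 + 16.0 − 12.8 + 12.0 − 5.4) / 5 = 4.1600%
Mean R_m = (4.9 + 8.7 − 6.8 + 3.9 − 4.3) / 5 = 1.2800%
Σ(R_i − R̄_i)(R_m − R̄_m) = 323.5360  ⇒  Cov = 323.5360 / 5 = 64.7072
Σ(R_m − R̄_m)² = 171.4480  ⇒  Var(R_m) = 171.4480 / 5 = 34.2896
β = Cov / Var(R_m) = 64.7072 / 34.2896 = 1.8871
E(R) = R_f + β × MRP = 3.90% + 1.8871 × 7.60% = 18.24%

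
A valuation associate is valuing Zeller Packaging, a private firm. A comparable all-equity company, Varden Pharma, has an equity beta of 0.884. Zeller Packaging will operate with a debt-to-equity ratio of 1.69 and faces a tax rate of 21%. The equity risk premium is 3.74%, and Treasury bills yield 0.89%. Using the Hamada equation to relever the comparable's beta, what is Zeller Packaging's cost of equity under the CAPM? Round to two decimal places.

8.61%

β_L = β_U × [1 + (1 − t)(D/E)] = 0.884 × [1 + (1 − 0.21) × 1.69]
    = 0.884 × [1 + 0.79 × 1.69] = 0.884 × 2.3351 = 2.0642
E(R) = R_f + β_L × MRP = 0.89% + 2.0642 × 3.74% = 8.61%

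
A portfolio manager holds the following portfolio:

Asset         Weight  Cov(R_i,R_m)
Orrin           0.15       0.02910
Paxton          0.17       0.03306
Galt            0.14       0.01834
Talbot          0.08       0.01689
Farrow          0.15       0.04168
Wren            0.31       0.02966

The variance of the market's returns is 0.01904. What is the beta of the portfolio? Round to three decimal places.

β_Orrin = 0.02910 / 0.01904 = 1.5284
β_Paxton = 0.03306 / 0.01904 = 1.7363
β_Galt = 0.01834 / 0.01904 = 0.9632
β_Talbot = 0.01689 / 0.01904 = 0.8871
β_Farrow = 0.04168 / 0.01904 = 2.1891
β_Wren = 0.02966 / 0.01904 = 1.5578
β_P = Σ w_i β_i = 0.15×1.5284 + 0.17×1.7363 + 0.14×0.9632 + 0.08×0.8871 + 0.15×2.1891 + 0.31×1.5578 = 1.5415

1.542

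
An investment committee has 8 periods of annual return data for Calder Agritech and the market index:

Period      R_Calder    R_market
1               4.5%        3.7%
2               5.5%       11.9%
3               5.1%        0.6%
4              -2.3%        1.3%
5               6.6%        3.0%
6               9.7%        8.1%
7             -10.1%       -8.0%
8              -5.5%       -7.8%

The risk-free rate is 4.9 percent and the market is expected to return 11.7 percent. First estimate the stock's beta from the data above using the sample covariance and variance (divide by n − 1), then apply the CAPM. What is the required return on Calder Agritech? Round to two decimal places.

Mean R_i = (4.5 + 5.5 + 5.1 − 2.3 + 6.6 + 9.7 − 10.1 − 5.5) / 8 = 1.6875%
Mean R_m = (3.7 + 11.9 + 0.6 + 1.3 + 3.0 + 8.1 − 8.0 − 7.8) / 8 = 1.6000%
Σ(R_i − R̄_i)(R_m − R̄_m) = 282.6400  ⇒  Cov = 282.6400 / 7 = 40.3771
Σ(R_m − R̄_m)² = 336.3200  ⇒  Var(R_m) = 336.3200 / 7 = 48.0457
β = Cov / Var(R_m) = 40.3771 / 48.0457 = 0.8404
MRP = 11.7% − 4.9% = 6.80%
E(R) = R_f + β × MRP = 4.9% + 0.8404 × 6.8% = 10.61%

10.61%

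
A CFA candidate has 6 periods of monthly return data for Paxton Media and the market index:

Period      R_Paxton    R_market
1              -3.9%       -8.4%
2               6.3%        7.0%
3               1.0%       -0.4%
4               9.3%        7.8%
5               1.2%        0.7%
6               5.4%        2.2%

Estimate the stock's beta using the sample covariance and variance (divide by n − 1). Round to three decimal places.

0.771

Mean R_i = (-3.9 + 6.3 + 1.0 + 9.3 + 1.2 + 5.4) / 6 = 3.2167%
Mean R_m = (-8.4 + 7.0 − 0.4 + 7.8 + 0.7 + 2.2) / 6 = 1.4833%
Σ(R_i − R̄_i)(R_m − R̄_m) = 133.0917  ⇒  Cov = 133.0917 / 5 = 26.6183
Σ(R_m − R̄_m)² = 172.6883  ⇒  Var(R_m) = 172.6883 / 5 = 34.5377
β = Cov / Var(R_m) = 26.6183 / 34.5377 = 0.7707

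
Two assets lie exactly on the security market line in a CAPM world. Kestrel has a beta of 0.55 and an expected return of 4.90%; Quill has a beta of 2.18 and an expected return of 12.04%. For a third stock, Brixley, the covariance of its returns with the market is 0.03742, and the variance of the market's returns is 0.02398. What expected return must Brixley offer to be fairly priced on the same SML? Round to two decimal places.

MRP = (12.04% − 4.90%) / (2.18 − 0.55) = 4.3804%
R_f = 4.90% − 0.55 × 4.3804% = 2.4908%
β_Brixley = Cov / Var(R_m) = 0.03742 / 0.02398 = 1.5605
E(R_Brixley) = R_f + β × MRP = 2.4908% + 1.5605 × 4.3804% = 9.33%

9.33%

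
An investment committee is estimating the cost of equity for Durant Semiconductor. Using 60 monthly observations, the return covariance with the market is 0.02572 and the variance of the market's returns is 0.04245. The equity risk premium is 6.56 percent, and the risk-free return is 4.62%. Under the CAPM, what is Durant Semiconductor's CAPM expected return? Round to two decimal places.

β = Cov(R_i, R_m) / Var(R_m) = 0.02572 / 0.04245 = 0.6059
E(R) = R_f + β × MRP = 4.62% + 0.6059 × 6.56% = 8.59%

8.59%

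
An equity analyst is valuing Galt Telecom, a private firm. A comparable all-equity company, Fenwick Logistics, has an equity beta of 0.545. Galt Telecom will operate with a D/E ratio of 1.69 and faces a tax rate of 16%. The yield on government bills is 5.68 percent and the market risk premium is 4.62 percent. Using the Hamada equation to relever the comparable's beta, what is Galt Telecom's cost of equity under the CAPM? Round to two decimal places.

β_L = β_U × [1 + (1 − t)(D/E)] = 0.545 × [1 + (1 − 0.16) × 1.69]
    = 0.545 × [1 + 0.84 × 1.69] = 0.545 × 2.4196 = 1.3187
E(R) = R_f + β_L × MRP = 5.68% + 1.3187 × 4.62% = 11.77%

11.77%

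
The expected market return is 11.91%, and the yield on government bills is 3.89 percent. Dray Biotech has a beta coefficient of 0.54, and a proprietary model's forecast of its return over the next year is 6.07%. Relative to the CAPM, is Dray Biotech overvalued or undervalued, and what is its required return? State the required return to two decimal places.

Overvalued; required return 8.22%

MRP = 11.91% − 3.89% = 8.02%
Required return = R_f + β·MRP = 3.89% + 0.54 × 8.02% = 8.22%
Forecast 6.07% < required 8.22% → the stock plots below the SML → overvalued.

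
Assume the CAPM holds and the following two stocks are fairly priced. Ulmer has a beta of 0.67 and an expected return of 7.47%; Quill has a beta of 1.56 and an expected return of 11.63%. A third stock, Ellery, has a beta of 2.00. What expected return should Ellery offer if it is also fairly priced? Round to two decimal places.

13.69%

MRP (SML slope) = (11.63% − 7.47%) / (1.56 − 0.67) = 4.16% / 0.89 = 4.6742%
R_f (intercept) = 7.47% − 0.67 × 4.6742% = 4.3383%
E(R_Ellery) = R_f + β × MRP = 4.3383% + 2.00 × 4.6742% = 13.69%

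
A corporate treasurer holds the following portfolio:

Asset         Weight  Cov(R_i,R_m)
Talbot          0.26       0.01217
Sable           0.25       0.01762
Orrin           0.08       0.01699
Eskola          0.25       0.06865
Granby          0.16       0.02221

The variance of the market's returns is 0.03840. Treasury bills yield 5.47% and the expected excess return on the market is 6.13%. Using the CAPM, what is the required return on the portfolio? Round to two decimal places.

10.20%

β_Talbot = 0.01217 / 0.03840 = 0.3169
β_Sable = 0.01762 / 0.03840 = 0.4589
β_Orrin = 0.01699 / 0.03840 = 0.4424
β_Eskola = 0.06865 / 0.03840 = 1.7878
β_Granby = 0.02221 / 0.03840 = 0.5784
β_P = Σ w_i β_i = 0.26×0.3169 + 0.25×0.4589 + 0.08×0.4424 + 0.25×1.7878 + 0.16×0.5784 = 0.7720
E(R_P) = R_f + β_P × MRP = 5.47% + 0.7720 × 6.13% = 10.20%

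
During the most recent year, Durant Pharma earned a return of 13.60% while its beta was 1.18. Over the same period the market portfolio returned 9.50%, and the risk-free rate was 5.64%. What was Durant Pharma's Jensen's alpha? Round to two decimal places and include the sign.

Market excess return = 9.50% − 5.64% = 3.86%
CAPM benchmark = R_f + β(R_m − R_f) = 5.64% + 1.18 × 3.86% = 10.1948%
α = actual − benchmark = 13.60% − 10.1948% = +3.41%

+3.41%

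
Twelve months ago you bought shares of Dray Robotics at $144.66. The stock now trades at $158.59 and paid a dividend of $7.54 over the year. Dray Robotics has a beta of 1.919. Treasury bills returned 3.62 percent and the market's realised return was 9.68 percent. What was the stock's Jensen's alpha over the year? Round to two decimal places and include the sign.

-0.41%

Realised HPR = (P1 + D1 − P0) / P0 = (158.59 + 7.54 − 144.66) / 144.66 = 21.47 / 144.66 = 14.8417%
MRP = 9.68% − 3.62% = 6.06%
CAPM required = R_f + β·MRP = 3.62% + 1.919 × 6.06% = 15.24914%
α = realised − required = 14.8417% − 15.24914% = -0.41%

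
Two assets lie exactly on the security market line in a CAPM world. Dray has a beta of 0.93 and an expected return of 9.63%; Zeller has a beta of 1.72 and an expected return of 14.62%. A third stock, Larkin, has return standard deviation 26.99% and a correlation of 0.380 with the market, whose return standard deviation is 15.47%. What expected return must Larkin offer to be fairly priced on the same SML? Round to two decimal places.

7.94%

MRP = (14.62% − 9.63%) / (1.72 − 0.93) = 6.3165%
R_f = 9.63% − 0.93 × 6.3165% = 3.7557%
β_Larkin = ρ·σ_i/σ_m = 0.380 × 26.99 / 15.47 = 0.6630
E(R_Larkin) = R_f + β × MRP = 3.7557% + 0.6630 × 6.3165% = 7.94%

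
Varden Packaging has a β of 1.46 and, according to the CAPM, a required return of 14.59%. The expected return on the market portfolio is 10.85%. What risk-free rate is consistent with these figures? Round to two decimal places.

2.72%

E(R) = R_f + β(E(R_m) − R_f) = R_f(1 − β) + β·E(R_m)
14.59% = R_f × (1 − 1.46) + 1.46 × 10.85%
14.59% = R_f × -0.46 + 15.8410%
R_f = (14.59% − 15.8410%) / -0.46 = 2.72%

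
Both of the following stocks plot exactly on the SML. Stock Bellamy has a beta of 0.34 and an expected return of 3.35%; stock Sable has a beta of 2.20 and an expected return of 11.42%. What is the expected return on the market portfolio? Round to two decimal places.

6.21%

Both satisfy E(R) = R_f + β·MRP, so the slope of the SML is
MRP = (11.42% − 3.35%) / (2.20 − 0.34) = 8.07% / 1.86 = 4.3387%
R_f = E(R_Bellamy) − β_Bellamy·MRP = 3.35% − 0.34 × 4.3387% = 1.8748%
E(R_m) = R_f + MRP = 1.8748% + 4.3387% = 6.21%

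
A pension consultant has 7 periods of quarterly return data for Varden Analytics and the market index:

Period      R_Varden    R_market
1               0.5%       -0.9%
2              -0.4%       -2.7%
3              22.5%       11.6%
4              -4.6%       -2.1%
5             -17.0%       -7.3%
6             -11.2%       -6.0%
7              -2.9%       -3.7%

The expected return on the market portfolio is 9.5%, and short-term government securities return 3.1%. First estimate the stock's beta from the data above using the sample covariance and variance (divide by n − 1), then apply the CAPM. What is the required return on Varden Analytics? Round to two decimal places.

Mean R_i = (0.5 − 0.4 + 22.5 − 4.6 − 17.0 − 11.2 − 2.9) / 7 = -1.8714%
Mean R_m = (-0.9 − 2.7 + 11.6 − 2.1 − 7.3 − 6.0 − 3.7) / 7 = -1.5857%
Σ(R_i − R̄_i)(R_m − R̄_m) = 452.5471  ⇒  Cov = 452.5471 / 6 = 75.4245
Σ(R_m − R̄_m)² = 232.4486  ⇒  Var(R_m) = 232.4486 / 6 = 38.7414
β = Cov / Var(R_m) = 75.4245 / 38.7414 = 1.9469
MRP = 9.5% − 3.1% = 6.40%
E(R) = R_f + β × MRP = 3.1% + 1.9469 × 6.4% = 15.56%

15.56%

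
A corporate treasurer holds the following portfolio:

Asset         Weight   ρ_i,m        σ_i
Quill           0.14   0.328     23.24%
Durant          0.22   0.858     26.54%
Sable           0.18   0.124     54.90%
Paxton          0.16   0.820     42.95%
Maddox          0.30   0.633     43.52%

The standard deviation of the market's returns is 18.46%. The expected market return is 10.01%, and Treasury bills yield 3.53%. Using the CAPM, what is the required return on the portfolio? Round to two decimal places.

β_Quill = 0.328 × 23.24% / 18.46% = 0.4129
β_Durant = 0.858 × 26.54% / 18.46% = 1.2335
β_Sable = 0.124 × 54.90% / 18.46% = 0.3688
β_Paxton = 0.820 × 42.95% / 18.46% = 1.9079
β_Maddox = 0.633 × 43.52% / 18.46% = 1.4923
β_P = Σ w_i β_i = 0.14×0.4129 + 0.22×1.2335 + 0.18×0.3688 + 0.16×1.9079 + 0.30×1.4923 = 1.1485
MRP = 10.01% − 3.53% = 6.48%
E(R_P) = R_f + β_P × MRP = 3.53% + 1.1485 × 6.48% = 10.97%

10.97%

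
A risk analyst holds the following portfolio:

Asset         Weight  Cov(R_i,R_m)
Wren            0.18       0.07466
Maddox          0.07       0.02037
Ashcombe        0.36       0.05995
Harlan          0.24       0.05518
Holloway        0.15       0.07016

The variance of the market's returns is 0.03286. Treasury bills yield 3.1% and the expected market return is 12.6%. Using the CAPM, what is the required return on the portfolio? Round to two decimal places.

β_Wren = 0.07466 / 0.03286 = 2.2721
β_Maddox = 0.02037 / 0.03286 = 0.6199
β_Ashcombe = 0.05995 / 0.03286 = 1.8244
β_Harlan = 0.05518 / 0.03286 = 1.6792
β_Holloway = 0.07016 / 0.03286 = 2.1351
β_P = Σ w_i β_i = 0.18×2.2721 + 0.07×0.6199 + 0.36×1.8244 + 0.24×1.6792 + 0.15×2.1351 = 1.8324
MRP = 12.6% − 3.1% = 9.50%
E(R_P) = R_f + β_P × MRP = 3.1% + 1.8324 × 9.5% = 20.51%

20.51%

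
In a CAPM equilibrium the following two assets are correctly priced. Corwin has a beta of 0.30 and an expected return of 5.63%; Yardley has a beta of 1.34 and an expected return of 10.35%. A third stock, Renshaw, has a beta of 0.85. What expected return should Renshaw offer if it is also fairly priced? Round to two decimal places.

8.13%

MRP (SML slope) = (10.35% − 5.63%) / (1.34 − 0.30) = 4.72% / 1.04 = 4.5385%
R_f (intercept) = 5.63% − 0.30 × 4.5385% = 4.2685%
E(R_Renshaw) = R_f + β × MRP = 4.2685% + 0.85 × 4.5385% = 8.13%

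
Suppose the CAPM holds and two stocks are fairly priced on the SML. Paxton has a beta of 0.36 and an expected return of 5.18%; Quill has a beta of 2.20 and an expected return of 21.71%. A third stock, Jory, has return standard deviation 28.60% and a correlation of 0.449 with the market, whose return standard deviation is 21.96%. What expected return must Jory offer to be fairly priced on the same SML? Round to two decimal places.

7.20%

MRP = (21.71% − 5.18%) / (2.20 − 0.36) = 8.9837%
R_f = 5.18% − 0.36 × 8.9837% = 1.9459%
β_Jory = ρ·σ_i/σ_m = 0.449 × 28.60 / 21.96 = 0.5848
E(R_Jory) = R_f + β × MRP = 1.9459% + 0.5848 × 8.9837% = 7.20%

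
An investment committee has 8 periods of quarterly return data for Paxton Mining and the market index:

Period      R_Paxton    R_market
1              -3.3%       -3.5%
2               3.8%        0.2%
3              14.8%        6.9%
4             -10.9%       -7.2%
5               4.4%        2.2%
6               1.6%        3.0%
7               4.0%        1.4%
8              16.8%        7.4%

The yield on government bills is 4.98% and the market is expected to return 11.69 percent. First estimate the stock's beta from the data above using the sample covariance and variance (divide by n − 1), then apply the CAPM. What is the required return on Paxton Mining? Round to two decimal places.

16.78%

Mean R_i = (-3.3 + 3.8 + 14.8 − 10.9 + 4.4 + 1.6 + 4.0 + 16.8) / 8 = 3.9000%
Mean R_m = (-3.5 + 0.2 + 6.9 − 7.2 + 2.2 + 3.0 + 1.4 + 7.4) / 8 = 1.3000%
Σ(R_i − R̄_i)(R_m − R̄_m) = 296.7500  ⇒  Cov = 296.7500 / 7 = 42.3929
Σ(R_m − R̄_m)² = 168.7800  ⇒  Var(R_m) = 168.7800 / 7 = 24.1114
β = Cov / Var(R_m) = 42.3929 / 24.1114 = 1.7582
MRP = 11.69% − 4.98% = 6.71%
E(R) = R_f + β × MRP = 4.98% + 1.7582 × 6.71% = 16.78%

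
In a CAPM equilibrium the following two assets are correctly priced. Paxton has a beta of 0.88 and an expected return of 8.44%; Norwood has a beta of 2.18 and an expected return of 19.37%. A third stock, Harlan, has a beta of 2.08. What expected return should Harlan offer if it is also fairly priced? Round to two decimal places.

18.53%

MRP (SML slope) = (19.37% − 8.44%) / (2.18 − 0.88) = 10.93% / 1.30 = 8.4077%
R_f (intercept) = 8.44% − 0.88 × 8.4077% = 1.0412%
E(R_Harlan) = R_f + β × MRP = 1.0412% + 2.08 × 8.4077% = 18.53%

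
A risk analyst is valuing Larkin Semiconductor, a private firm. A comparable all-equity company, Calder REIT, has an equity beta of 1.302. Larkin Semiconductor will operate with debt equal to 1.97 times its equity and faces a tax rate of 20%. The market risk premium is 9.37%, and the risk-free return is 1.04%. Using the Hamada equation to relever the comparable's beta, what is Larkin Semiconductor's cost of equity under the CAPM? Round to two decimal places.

β_L = β_U × [1 + (1 − t)(D/E)] = 1.302 × [1 + (1 − 0.20) × 1.97]
    = 1.302 × [1 + 0.80 × 1.97] = 1.302 × 2.5760 = 3.3540
E(R) = R_f + β_L × MRP = 1.04% + 3.3540 × 9.37% = 32.47%

32.47%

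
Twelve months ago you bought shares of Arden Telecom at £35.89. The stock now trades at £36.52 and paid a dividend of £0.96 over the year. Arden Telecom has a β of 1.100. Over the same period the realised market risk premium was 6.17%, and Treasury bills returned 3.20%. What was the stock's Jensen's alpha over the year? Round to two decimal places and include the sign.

Realised HPR = (P1 + D1 − P0) / P0 = (36.52 + 0.96 − 35.89) / 35.89 = 1.59 / 35.89 = 4.4302%
CAPM required = R_f + β·MRP = 3.20% + 1.100 × 6.17% = 9.98700%
α = realised − required = 4.4302% − 9.98700% = -5.56%

-5.56%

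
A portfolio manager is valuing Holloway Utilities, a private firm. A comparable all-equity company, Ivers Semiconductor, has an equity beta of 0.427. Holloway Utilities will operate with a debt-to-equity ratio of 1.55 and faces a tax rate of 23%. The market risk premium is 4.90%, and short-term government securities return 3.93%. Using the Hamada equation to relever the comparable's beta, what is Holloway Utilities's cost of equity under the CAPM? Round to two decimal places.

β_L = β_U × [1 + (1 − t)(D/E)] = 0.427 × [1 + (1 − 0.23) × 1.55]
    = 0.427 × [1 + 0.77 × 1.55] = 0.427 × 2.1935 = 0.9366
E(R) = R_f + β_L × MRP = 3.93% + 0.9366 × 4.90% = 8.52%

8.52%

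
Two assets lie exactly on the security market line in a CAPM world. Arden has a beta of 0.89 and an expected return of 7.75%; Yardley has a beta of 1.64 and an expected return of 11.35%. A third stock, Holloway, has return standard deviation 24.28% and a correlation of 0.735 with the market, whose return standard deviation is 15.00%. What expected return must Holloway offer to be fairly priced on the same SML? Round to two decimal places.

MRP = (11.35% − 7.75%) / (1.64 − 0.89) = 4.8000%
R_f = 7.75% − 0.89 × 4.8000% = 3.4780%
β_Holloway = ρ·σ_i/σ_m = 0.735 × 24.28 / 15.00 = 1.1897
E(R_Holloway) = R_f + β × MRP = 3.4780% + 1.1897 × 4.8000% = 9.19%

9.19%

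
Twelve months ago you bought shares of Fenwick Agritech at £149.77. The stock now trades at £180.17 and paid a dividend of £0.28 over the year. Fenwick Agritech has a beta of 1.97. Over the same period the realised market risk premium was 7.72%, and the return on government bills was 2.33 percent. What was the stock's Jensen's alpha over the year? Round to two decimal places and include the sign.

Realised HPR = (P1 + D1 − P0) / P0 = (180.17 + 0.28 − 149.77) / 149.77 = 30.68 / 149.77 = 20.4847%
CAPM required = R_f + β·MRP = 2.33% + 1.97 × 7.72% = 17.5384%
α = realised − required = 20.4847% − 17.5384% = +2.95%

+2.95%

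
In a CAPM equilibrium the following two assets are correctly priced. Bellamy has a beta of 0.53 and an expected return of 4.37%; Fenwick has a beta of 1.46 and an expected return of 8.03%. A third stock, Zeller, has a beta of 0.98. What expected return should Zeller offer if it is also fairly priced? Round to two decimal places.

MRP (SML slope) = (8.03% − 4.37%) / (1.46 − 0.53) = 3.66% / 0.93 = 3.9355%
R_f (intercept) = 4.37% − 0.53 × 3.9355% = 2.2842%
E(R_Zeller) = R_f + β × MRP = 2.2842% + 0.98 × 3.9355% = 6.14%

6.14%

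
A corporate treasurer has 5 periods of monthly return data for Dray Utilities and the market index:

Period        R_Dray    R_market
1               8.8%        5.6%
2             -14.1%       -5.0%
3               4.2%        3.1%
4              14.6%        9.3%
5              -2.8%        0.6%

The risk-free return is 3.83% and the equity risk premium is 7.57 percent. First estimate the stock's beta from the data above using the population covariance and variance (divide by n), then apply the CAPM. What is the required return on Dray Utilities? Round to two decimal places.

Mean R_i = (8.8 − 14.1 + 4.2 + 14.6 − 2.8) / 5 = 2.1400%
Mean R_m = (5.6 − 5.0 + 3.1 + 9.3 + 0.6) / 5 = 2.7200%
Σ(R_i − R̄_i)(R_m − R̄_m) = 237.7960  ⇒  Cov = 237.7960 / 5 = 47.5592
Σ(R_m − R̄_m)² = 115.8280  ⇒  Var(R_m) = 115.8280 / 5 = 23.1656
β = Cov / Var(R_m) = 47.5592 / 23.1656 = 2.0530
E(R) = R_f + β × MRP = 3.83% + 2.0530 × 7.57% = 19.37%

19.37%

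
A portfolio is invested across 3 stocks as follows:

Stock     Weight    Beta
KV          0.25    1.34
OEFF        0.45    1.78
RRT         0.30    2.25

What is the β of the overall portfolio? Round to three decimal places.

β_P = Σ w_i β_i = 0.25×1.34 + 0.45×1.78 + 0.30×2.25 = 1.8110

1.811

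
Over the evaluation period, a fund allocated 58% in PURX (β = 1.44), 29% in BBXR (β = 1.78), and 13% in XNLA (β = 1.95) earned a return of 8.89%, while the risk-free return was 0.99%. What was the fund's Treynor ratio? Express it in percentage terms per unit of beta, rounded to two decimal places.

4.92%

β_P = 0.58×1.44 + 0.29×1.78 + 0.13×1.95 = 1.6049
Treynor = (R_P − R_f) / β_P = (8.89% − 0.99%) / 1.6049 = 7.90% / 1.6049 = 4.92%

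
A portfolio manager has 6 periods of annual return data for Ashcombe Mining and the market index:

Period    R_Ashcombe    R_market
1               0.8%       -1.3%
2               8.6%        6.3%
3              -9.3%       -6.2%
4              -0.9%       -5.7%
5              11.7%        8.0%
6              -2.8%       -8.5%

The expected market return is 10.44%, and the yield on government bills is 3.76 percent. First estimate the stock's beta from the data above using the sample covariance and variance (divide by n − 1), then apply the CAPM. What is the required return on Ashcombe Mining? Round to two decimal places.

Mean R_i = (0.8 + 8.6 − 9.3 − 0.9 + 11.7 − 2.8) / 6 = 1.3500%
Mean R_m = (-1.3 + 6.3 − 6.2 − 5.7 + 8.0 − 8.5) / 6 = -1.2333%
Σ(R_i − R̄_i)(R_m − R̄_m) = 243.3200  ⇒  Cov = 243.3200 / 5 = 48.6640
Σ(R_m − R̄_m)² = 239.4333  ⇒  Var(R_m) = 239.4333 / 5 = 47.8867
β = Cov / Var(R_m) = 48.6640 / 47.8867 = 1.0162
MRP = 10.44% − 3.76% = 6.68%
E(R) = R_f + β × MRP = 3.76% + 1.0162 × 6.68% = 10.55%

10.55%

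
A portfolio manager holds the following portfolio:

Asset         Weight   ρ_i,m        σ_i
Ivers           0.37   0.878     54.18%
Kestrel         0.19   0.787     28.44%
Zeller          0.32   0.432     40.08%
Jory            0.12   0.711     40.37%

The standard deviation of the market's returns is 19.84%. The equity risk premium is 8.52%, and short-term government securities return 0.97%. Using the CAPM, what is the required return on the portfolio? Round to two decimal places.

β_Ivers = 0.878 × 54.18% / 19.84% = 2.3977
β_Kestrel = 0.787 × 28.44% / 19.84% = 1.1281
β_Zeller = 0.432 × 40.08% / 19.84% = 0.8727
β_Jory = 0.711 × 40.37% / 19.84% = 1.4467
β_P = Σ w_i β_i = 0.37×2.3977 + 0.19×1.1281 + 0.32×0.8727 + 0.12×1.4467 = 1.5544
E(R_P) = R_f + β_P × MRP = 0.97% + 1.5544 × 8.52% = 14.21%

14.21%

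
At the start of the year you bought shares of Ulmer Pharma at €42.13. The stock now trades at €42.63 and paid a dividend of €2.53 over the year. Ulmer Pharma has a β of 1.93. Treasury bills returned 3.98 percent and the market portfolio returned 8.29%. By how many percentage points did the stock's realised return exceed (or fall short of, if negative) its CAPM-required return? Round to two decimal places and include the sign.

Realised HPR = (P1 + D1 − P0) / P0 = (42.63 + 2.53 − 42.13) / 42.13 = 3.03 / 42.13 = 7.1920%
MRP = 8.29% − 3.98% = 4.31%
CAPM required = R_f + β·MRP = 3.98% + 1.93 × 4.31% = 12.2983%
α = realised − required = 7.1920% − 12.2983% = -5.11%

-5.11%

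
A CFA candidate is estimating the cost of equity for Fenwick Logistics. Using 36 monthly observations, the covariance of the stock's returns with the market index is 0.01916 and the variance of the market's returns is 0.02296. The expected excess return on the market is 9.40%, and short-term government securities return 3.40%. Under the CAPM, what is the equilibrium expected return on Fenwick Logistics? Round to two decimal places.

11.24%

β = Cov(R_i, R_m) / Var(R_m) = 0.01916 / 0.02296 = 0.8345
E(R) = R_f + β × MRP = 3.40% + 0.8345 × 9.40% = 11.24%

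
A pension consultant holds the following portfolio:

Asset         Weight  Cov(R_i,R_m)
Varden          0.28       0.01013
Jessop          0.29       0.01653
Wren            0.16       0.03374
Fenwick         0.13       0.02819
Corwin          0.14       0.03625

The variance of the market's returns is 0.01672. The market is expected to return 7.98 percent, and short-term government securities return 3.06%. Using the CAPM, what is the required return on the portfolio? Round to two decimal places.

β_Varden = 0.01013 / 0.01672 = 0.6059
β_Jessop = 0.01653 / 0.01672 = 0.9886
β_Wren = 0.03374 / 0.01672 = 2.0179
β_Fenwick = 0.02819 / 0.01672 = 1.6860
β_Corwin = 0.03625 / 0.01672 = 2.1681
β_P = Σ w_i β_i = 0.28×0.6059 + 0.29×0.9886 + 0.16×2.0179 + 0.13×1.6860 + 0.14×2.1681 = 1.3019
MRP = 7.98% − 3.06% = 4.92%
E(R_P) = R_f + β_P × MRP = 3.06% + 1.3019 × 4.92% = 9.47%

9.47%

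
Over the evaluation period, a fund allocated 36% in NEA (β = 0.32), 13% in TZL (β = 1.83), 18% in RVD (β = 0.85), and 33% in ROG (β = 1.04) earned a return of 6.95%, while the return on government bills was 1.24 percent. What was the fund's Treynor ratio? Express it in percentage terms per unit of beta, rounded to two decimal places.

β_P = 0.36×0.32 + 0.13×1.83 + 0.18×0.85 + 0.33×1.04 = 0.8493
Treynor = (R_P − R_f) / β_P = (6.95% − 1.24%) / 0.8493 = 5.71% / 0.8493 = 6.72%

6.72%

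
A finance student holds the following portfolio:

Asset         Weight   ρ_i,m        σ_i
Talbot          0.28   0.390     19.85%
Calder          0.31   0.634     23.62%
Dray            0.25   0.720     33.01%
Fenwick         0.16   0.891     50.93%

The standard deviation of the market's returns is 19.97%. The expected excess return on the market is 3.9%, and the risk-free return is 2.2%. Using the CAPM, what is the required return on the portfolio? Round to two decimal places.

6.11%

β_Talbot = 0.390 × 19.85% / 19.97% = 0.3877
β_Calder = 0.634 × 23.62% / 19.97% = 0.7499
β_Dray = 0.720 × 33.01% / 19.97% = 1.1901
β_Fenwick = 0.891 × 50.93% / 19.97% = 2.2723
β_P = Σ w_i β_i = 0.28×0.3877 + 0.31×0.7499 + 0.25×1.1901 + 0.16×2.2723 = 1.0021
E(R_P) = R_f + β_P × MRP = 2.2% + 1.0021 × 3.9% = 6.11%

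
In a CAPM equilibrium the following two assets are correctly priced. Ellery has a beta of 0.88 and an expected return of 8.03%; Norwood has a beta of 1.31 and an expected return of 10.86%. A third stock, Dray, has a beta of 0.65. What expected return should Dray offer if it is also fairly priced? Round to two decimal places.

6.52%

MRP (SML slope) = (10.86% − 8.03%) / (1.31 − 0.88) = 2.83% / 0.43 = 6.5814%
R_f (intercept) = 8.03% − 0.88 × 6.5814% = 2.2384%
E(R_Dray) = R_f + β × MRP = 2.2384% + 0.65 × 6.5814% = 6.52%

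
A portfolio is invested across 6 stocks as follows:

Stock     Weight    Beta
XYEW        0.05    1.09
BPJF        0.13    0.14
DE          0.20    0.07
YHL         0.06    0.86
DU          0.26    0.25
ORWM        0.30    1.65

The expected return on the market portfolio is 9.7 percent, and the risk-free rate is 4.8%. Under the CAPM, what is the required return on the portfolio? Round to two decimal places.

β_P = Σ w_i β_i = 0.05×1.09 + 0.13×0.14 + 0.20×0.07 + 0.06×0.86 + 0.26×0.25 + 0.30×1.65 = 0.6983
MRP = 9.7% − 4.8% = 4.90%
E(R_P) = R_f + β_P × MRP = 4.8% + 0.6983 × 4.9% = 8.22%

8.22%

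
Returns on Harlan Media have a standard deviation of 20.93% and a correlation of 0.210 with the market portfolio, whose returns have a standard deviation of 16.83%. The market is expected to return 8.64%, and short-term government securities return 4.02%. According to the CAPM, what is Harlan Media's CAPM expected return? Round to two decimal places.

5.23%

β = ρ × σ_i / σ_m = 0.210 × 20.93% / 16.83% = 0.2612
MRP = 8.64% − 4.02% = 4.62%
E(R) = 4.02% + 0.2612 × 4.62% = 5.23%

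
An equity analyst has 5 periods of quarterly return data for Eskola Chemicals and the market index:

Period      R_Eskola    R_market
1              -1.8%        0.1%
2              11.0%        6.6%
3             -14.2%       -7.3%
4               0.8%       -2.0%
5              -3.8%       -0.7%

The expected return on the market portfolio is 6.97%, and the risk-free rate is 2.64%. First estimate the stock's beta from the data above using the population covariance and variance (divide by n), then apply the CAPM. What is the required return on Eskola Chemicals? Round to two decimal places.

Mean R_i = (-1.8 + 11.0 − 14.2 + 0.8 − 3.8) / 5 = -1.6000%
Mean R_m = (0.1 + 6.6 − 7.3 − 2.0 − 0.7) / 5 = -0.6600%
Σ(R_i − R̄_i)(R_m − R̄_m) = 171.8600  ⇒  Cov = 171.8600 / 5 = 34.3720
Σ(R_m − R̄_m)² = 99.1720  ⇒  Var(R_m) = 99.1720 / 5 = 19.8344
β = Cov / Var(R_m) = 34.3720 / 19.8344 = 1.7329
MRP = 6.97% − 2.64% = 4.33%
E(R) = R_f + β × MRP = 2.64% + 1.7329 × 4.33% = 10.14%

10.14%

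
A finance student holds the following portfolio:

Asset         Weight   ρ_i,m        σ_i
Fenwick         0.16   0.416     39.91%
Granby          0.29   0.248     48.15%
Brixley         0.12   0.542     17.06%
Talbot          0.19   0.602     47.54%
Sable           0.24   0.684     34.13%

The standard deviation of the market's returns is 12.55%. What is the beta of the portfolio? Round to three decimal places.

1.456

β_Fenwick = 0.416 × 39.91% / 12.55% = 1.3229
β_Granby = 0.248 × 48.15% / 12.55% = 0.9515
β_Brixley = 0.542 × 17.06% / 12.55% = 0.7368
β_Talbot = 0.602 × 47.54% / 12.55% = 2.2804
β_Sable = 0.684 × 34.13% / 12.55% = 1.8602
β_P = Σ w_i β_i = 0.16×1.3229 + 0.29×0.9515 + 0.12×0.7368 + 0.19×2.2804 + 0.24×1.8602 = 1.4557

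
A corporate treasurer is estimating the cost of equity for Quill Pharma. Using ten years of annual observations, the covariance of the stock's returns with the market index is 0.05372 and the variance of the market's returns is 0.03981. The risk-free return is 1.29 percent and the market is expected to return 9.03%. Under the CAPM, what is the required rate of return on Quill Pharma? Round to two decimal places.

11.73%

β = Cov(R_i, R_m) / Var(R_m) = 0.05372 / 0.03981 = 1.3494
MRP = 9.03% − 1.29% = 7.74%
E(R) = R_f + β × MRP = 1.29% + 1.3494 × 7.74% = 11.73%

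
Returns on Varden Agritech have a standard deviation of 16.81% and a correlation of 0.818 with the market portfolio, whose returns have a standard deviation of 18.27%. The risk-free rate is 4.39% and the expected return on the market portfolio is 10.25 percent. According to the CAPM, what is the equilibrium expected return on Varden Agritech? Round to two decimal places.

β = ρ × σ_i / σ_m = 0.818 × 16.81% / 18.27% = 0.7526
MRP = 10.25% − 4.39% = 5.86%
E(R) = 4.39% + 0.7526 × 5.86% = 8.80%

8.80%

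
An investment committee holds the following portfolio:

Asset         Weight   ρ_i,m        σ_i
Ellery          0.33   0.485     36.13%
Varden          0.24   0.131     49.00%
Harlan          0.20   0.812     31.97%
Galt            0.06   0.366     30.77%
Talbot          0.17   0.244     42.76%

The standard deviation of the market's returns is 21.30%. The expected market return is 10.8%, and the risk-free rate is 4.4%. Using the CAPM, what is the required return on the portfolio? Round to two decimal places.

β_Ellery = 0.485 × 36.13% / 21.30% = 0.8227
β_Varden = 0.131 × 49.00% / 21.30% = 0.3014
β_Harlan = 0.812 × 31.97% / 21.30% = 1.2188
β_Galt = 0.366 × 30.77% / 21.30% = 0.5287
β_Talbot = 0.244 × 42.76% / 21.30% = 0.4898
β_P = Σ w_i β_i = 0.33×0.8227 + 0.24×0.3014 + 0.20×1.2188 + 0.06×0.5287 + 0.17×0.4898 = 0.7026
MRP = 10.8% − 4.4% = 6.40%
E(R_P) = R_f + β_P × MRP = 4.4% + 0.7026 × 6.4% = 8.90%

8.90%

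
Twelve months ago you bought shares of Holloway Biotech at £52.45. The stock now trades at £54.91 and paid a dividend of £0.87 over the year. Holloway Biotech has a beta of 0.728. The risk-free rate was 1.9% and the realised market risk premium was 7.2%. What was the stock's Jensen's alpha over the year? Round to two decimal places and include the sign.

-0.79%

Realised HPR = (P1 + D1 − P0) / P0 = (54.91 + 0.87 − 52.45) / 52.45 = 3.33 / 52.45 = 6.3489%
CAPM required = R_f + β·MRP = 1.9% + 0.728 × 7.2% = 7.1416%
α = realised − required = 6.3489% − 7.1416% = -0.79%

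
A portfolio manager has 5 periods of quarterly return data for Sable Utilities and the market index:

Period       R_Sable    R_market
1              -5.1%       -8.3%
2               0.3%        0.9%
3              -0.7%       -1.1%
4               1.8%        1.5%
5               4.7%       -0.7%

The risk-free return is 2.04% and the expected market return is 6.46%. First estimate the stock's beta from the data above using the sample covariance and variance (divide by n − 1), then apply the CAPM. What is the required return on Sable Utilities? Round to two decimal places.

Mean R_i = (-5.1 + 0.3 − 0.7 + 1.8 + 4.7) / 5 = 0.2000%
Mean R_m = (-8.3 + 0.9 − 1.1 + 1.5 − 0.7) / 5 = -1.5400%
Σ(R_i − R̄_i)(R_m − R̄_m) = 44.3200  ⇒  Cov = 44.3200 / 4 = 11.0800
Σ(R_m − R̄_m)² = 61.7920  ⇒  Var(R_m) = 61.7920 / 4 = 15.4480
β = Cov / Var(R_m) = 11.0800 / 15.4480 = 0.7172
MRP = 6.46% − 2.04% = 4.42%
E(R) = R_f + β × MRP = 2.04% + 0.7172 × 4.42% = 5.21%

5.21%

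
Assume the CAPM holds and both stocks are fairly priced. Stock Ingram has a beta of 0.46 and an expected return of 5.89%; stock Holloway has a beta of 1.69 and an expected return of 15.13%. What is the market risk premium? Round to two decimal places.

7.51%

Both satisfy E(R) = R_f + β·MRP, so the slope of the SML is
MRP = (15.13% − 5.89%) / (1.69 − 0.46) = 9.24% / 1.23 = 7.5122%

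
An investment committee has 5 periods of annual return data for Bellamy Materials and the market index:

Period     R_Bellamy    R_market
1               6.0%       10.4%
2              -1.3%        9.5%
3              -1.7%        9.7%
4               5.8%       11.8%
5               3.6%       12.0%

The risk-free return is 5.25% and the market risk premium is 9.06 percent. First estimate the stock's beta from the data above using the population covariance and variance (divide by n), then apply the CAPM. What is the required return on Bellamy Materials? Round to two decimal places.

26.56%

Mean R_i = (6.0 − 1.3 − 1.7 + 5.8 + 3.6) / 5 = 2.4800%
Mean R_m = (10.4 + 9.5 + 9.7 + 11.8 + 12.0) / 5 = 10.6800%
Σ(R_i − R̄_i)(R_m − R̄_m) = 12.7680  ⇒  Cov = 12.7680 / 5 = 2.5536
Σ(R_m − R̄_m)² = 5.4280  ⇒  Var(R_m) = 5.4280 / 5 = 1.0856
β = Cov / Var(R_m) = 2.5536 / 1.0856 = 2.3522
E(R) = R_f + β × MRP = 5.25% + 2.3522 × 9.06% = 26.56%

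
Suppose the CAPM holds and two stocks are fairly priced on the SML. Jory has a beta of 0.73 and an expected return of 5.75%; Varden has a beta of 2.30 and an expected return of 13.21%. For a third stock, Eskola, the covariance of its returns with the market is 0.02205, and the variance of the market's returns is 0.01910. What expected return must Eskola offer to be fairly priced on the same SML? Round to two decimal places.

7.77%

MRP = (13.21% − 5.75%) / (2.30 − 0.73) = 4.7516%
R_f = 5.75% − 0.73 × 4.7516% = 2.2813%
β_Eskola = Cov / Var(R_m) = 0.02205 / 0.01910 = 1.1545
E(R_Eskola) = R_f + β × MRP = 2.2813% + 1.1545 × 4.7516% = 7.77%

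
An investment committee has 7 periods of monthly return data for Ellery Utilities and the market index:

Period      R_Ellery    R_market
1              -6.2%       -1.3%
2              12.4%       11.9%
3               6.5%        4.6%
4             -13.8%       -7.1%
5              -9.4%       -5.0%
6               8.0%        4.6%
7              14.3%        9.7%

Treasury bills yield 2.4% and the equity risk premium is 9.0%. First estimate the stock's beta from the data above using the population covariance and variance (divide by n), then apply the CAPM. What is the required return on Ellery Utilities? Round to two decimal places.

Mean R_i = (-6.2 + 12.4 + 6.5 − 13.8 − 9.4 + 8.0 + 14.3) / 7 = 1.6857%
Mean R_m = (-1.3 + 11.9 + 4.6 − 7.1 − 5.0 + 4.6 + 9.7) / 7 = 2.4857%
Σ(R_i − R̄_i)(R_m − R̄_m) = 476.6786  ⇒  Cov = 476.6786 / 7 = 68.0969
Σ(R_m − R̄_m)² = 311.8686  ⇒  Var(R_m) = 311.8686 / 7 = 44.5527
β = Cov / Var(R_m) = 68.0969 / 44.5527 = 1.5285
E(R) = R_f + β × MRP = 2.4% + 1.5285 × 9.0% = 16.16%

16.16%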